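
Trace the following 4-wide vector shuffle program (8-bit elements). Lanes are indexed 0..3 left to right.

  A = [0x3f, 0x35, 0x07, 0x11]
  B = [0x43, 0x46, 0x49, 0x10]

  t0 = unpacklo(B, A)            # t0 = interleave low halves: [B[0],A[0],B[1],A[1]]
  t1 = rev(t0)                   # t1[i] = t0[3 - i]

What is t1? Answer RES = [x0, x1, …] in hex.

→ t0 |43|3f|46|35|
→ t1 |35|46|3f|43|

RES = [0x35, 0x46, 0x3f, 0x43]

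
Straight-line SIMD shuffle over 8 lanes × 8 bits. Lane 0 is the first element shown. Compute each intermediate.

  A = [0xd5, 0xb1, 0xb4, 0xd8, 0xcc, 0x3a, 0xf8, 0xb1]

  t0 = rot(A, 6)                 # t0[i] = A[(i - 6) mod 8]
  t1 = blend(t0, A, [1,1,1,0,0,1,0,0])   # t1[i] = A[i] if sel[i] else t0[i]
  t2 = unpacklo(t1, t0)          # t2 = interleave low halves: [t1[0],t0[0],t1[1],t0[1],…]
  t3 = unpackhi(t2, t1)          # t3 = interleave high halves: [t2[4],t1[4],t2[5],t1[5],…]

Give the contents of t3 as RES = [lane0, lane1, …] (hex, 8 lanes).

→ t0 |b4|d8|cc|3a|f8|b1|d5|b1|
→ t1 |d5|b1|b4|3a|f8|3a|d5|b1|
→ t2 |d5|b4|b1|d8|b4|cc|3a|3a|
→ t3 |b4|f8|cc|3a|3a|d5|3a|b1|

RES = [ 0xb4  0xf8  0xcc  0x3a  0x3a  0xd5  0x3a  0xb1 ]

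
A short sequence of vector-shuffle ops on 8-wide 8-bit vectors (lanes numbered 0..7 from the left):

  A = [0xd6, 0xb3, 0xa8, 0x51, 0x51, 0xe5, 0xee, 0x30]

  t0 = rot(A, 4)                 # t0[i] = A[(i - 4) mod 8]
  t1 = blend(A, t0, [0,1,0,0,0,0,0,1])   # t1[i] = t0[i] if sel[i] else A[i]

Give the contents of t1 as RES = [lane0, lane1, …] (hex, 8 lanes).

  t0: 51 e5 ee 30 d6 b3 a8 51
  t1: d6 e5 a8 51 51 e5 ee 51

RES = [0xd6, 0xe5, 0xa8, 0x51, 0x51, 0xe5, 0xee, 0x51]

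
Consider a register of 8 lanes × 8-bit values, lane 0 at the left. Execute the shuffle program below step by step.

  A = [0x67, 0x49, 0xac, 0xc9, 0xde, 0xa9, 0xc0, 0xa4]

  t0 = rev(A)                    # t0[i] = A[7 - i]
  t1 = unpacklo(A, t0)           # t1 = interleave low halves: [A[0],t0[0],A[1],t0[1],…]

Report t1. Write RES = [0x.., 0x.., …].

  t0: a4 c0 a9 de c9 ac 49 67
  t1: 67 a4 49 c0 ac a9 c9 de

RES = [ 0x67  0xa4  0x49  0xc0  0xac  0xa9  0xc9  0xde ]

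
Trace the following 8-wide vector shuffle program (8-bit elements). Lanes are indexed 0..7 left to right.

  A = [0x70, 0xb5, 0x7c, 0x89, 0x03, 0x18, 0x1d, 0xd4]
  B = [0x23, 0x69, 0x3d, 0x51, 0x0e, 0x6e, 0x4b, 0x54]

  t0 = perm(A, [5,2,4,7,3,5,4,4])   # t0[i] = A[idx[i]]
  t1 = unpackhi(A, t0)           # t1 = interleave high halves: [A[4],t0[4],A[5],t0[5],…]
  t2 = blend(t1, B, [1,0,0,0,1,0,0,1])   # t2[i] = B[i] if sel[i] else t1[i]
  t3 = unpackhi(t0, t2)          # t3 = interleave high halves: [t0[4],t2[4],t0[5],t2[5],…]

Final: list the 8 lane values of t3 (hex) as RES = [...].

RES = [ 0x89  0x0e  0x18  0x03  0x03  0xd4  0x03  0x54 ]

→ t0 |18|7c|03|d4|89|18|03|03|
→ t1 |03|89|18|18|1d|03|d4|03|
→ t2 |23|89|18|18|0e|03|d4|54|
→ t3 |89|0e|18|03|03|d4|03|54|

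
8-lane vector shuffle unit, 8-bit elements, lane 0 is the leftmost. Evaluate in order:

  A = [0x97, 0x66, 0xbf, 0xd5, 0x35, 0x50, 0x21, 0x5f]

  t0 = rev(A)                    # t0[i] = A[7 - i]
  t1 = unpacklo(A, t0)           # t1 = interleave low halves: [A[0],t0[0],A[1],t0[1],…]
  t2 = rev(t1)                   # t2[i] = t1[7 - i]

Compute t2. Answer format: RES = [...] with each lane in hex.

RES = [ 0x35  0xd5  0x50  0xbf  0x21  0x66  0x5f  0x97 ]

t0 = [0x5f, 0x21, 0x50, 0x35, 0xd5, 0xbf, 0x66, 0x97]
t1 = [0x97, 0x5f, 0x66, 0x21, 0xbf, 0x50, 0xd5, 0x35]
t2 = [0x35, 0xd5, 0x50, 0xbf, 0x21, 0x66, 0x5f, 0x97]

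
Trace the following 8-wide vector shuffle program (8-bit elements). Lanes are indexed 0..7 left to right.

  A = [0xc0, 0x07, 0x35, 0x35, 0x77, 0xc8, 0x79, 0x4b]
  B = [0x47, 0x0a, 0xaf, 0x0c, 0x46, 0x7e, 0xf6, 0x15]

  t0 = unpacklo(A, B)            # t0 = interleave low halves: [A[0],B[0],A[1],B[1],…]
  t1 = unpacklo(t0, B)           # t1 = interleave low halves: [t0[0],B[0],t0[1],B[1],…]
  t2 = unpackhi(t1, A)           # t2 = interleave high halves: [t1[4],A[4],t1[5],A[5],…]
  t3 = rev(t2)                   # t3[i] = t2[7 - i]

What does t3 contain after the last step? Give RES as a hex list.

t0 = [0xc0, 0x47, 0x07, 0x0a, 0x35, 0xaf, 0x35, 0x0c]
t1 = [0xc0, 0x47, 0x47, 0x0a, 0x07, 0xaf, 0x0a, 0x0c]
t2 = [0x07, 0x77, 0xaf, 0xc8, 0x0a, 0x79, 0x0c, 0x4b]
t3 = [0x4b, 0x0c, 0x79, 0x0a, 0xc8, 0xaf, 0x77, 0x07]

RES = [0x4b, 0x0c, 0x79, 0x0a, 0xc8, 0xaf, 0x77, 0x07]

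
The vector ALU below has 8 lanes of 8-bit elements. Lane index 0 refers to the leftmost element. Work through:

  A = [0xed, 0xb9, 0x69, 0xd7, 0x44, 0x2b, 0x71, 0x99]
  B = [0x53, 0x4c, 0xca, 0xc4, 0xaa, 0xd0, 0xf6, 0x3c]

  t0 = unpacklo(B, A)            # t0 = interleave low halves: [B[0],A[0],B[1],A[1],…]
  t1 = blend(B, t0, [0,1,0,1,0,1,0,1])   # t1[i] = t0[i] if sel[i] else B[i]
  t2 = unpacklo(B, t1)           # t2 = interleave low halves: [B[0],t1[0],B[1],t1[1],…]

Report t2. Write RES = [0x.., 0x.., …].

  t0: 53 ed 4c b9 ca 69 c4 d7
  t1: 53 ed ca b9 aa 69 f6 d7
  t2: 53 53 4c ed ca ca c4 b9

RES = [0x53, 0x53, 0x4c, 0xed, 0xca, 0xca, 0xc4, 0xb9]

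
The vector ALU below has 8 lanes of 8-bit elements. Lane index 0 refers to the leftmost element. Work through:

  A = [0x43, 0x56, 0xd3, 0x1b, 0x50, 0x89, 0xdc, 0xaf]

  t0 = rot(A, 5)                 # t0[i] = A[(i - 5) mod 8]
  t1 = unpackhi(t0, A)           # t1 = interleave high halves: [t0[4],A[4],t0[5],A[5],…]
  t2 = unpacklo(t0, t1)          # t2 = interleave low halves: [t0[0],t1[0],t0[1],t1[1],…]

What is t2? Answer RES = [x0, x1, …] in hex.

RES = [ 0x1b  0xaf  0x50  0x50  0x89  0x43  0xdc  0x89 ]

  t0: 1b 50 89 dc af 43 56 d3
  t1: af 50 43 89 56 dc d3 af
  t2: 1b af 50 50 89 43 dc 89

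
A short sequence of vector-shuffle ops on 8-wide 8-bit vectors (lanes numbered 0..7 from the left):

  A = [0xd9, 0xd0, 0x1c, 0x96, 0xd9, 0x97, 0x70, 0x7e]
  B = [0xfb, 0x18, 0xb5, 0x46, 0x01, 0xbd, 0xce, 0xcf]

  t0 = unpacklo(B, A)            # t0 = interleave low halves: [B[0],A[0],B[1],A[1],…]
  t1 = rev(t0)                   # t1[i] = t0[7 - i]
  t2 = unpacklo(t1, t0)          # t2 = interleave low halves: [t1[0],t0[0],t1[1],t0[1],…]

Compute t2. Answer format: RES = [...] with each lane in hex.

RES = [0x96, 0xfb, 0x46, 0xd9, 0x1c, 0x18, 0xb5, 0xd0]

t0 = [0xfb, 0xd9, 0x18, 0xd0, 0xb5, 0x1c, 0x46, 0x96]
t1 = [0x96, 0x46, 0x1c, 0xb5, 0xd0, 0x18, 0xd9, 0xfb]
t2 = [0x96, 0xfb, 0x46, 0xd9, 0x1c, 0x18, 0xb5, 0xd0]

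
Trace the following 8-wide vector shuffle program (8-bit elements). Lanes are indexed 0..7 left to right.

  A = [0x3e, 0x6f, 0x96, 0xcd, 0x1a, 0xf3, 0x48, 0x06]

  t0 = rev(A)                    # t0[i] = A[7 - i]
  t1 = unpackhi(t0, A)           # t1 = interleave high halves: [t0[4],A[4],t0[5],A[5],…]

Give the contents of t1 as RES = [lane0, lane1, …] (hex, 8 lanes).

RES = [0xcd, 0x1a, 0x96, 0xf3, 0x6f, 0x48, 0x3e, 0x06]

  t0: 06 48 f3 1a cd 96 6f 3e
  t1: cd 1a 96 f3 6f 48 3e 06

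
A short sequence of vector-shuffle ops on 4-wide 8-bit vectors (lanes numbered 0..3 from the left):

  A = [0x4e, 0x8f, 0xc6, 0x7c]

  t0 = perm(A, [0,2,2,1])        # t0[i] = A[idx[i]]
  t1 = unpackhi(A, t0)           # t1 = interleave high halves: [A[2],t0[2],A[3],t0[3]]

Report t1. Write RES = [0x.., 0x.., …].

RES = [ 0xc6  0xc6  0x7c  0x8f ]

→ t0 |4e|c6|c6|8f|
→ t1 |c6|c6|7c|8f|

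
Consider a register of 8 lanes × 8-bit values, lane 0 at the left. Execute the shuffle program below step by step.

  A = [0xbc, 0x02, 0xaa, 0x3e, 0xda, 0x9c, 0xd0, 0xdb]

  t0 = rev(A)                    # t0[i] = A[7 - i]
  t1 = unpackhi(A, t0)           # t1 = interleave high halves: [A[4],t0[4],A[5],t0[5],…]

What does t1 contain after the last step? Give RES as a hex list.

RES = [0xda, 0x3e, 0x9c, 0xaa, 0xd0, 0x02, 0xdb, 0xbc]

t0 = [0xdb, 0xd0, 0x9c, 0xda, 0x3e, 0xaa, 0x02, 0xbc]
t1 = [0xda, 0x3e, 0x9c, 0xaa, 0xd0, 0x02, 0xdb, 0xbc]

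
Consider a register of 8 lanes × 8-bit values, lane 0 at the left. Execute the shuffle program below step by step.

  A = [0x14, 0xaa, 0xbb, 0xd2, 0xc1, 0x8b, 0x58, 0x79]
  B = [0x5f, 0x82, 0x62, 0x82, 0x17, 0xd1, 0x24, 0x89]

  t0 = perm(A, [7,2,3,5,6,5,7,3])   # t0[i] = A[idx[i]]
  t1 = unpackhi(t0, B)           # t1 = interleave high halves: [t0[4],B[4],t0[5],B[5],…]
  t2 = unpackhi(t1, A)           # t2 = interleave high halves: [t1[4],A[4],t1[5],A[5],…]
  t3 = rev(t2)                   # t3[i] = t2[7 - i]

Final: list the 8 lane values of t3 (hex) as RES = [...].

→ t0 |79|bb|d2|8b|58|8b|79|d2|
→ t1 |58|17|8b|d1|79|24|d2|89|
→ t2 |79|c1|24|8b|d2|58|89|79|
→ t3 |79|89|58|d2|8b|24|c1|79|

RES = [ 0x79  0x89  0x58  0xd2  0x8b  0x24  0xc1  0x79 ]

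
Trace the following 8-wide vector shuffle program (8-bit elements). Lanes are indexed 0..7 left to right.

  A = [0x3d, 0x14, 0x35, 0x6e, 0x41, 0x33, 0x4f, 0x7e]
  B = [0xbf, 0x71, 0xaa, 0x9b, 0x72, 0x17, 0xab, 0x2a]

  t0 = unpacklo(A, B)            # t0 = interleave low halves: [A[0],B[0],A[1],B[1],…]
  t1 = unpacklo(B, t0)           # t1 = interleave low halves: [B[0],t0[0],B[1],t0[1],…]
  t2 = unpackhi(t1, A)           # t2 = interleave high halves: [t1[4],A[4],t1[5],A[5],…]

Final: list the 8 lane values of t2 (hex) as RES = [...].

RES = [0xaa, 0x41, 0x14, 0x33, 0x9b, 0x4f, 0x71, 0x7e]

t0 = [0x3d, 0xbf, 0x14, 0x71, 0x35, 0xaa, 0x6e, 0x9b]
t1 = [0xbf, 0x3d, 0x71, 0xbf, 0xaa, 0x14, 0x9b, 0x71]
t2 = [0xaa, 0x41, 0x14, 0x33, 0x9b, 0x4f, 0x71, 0x7e]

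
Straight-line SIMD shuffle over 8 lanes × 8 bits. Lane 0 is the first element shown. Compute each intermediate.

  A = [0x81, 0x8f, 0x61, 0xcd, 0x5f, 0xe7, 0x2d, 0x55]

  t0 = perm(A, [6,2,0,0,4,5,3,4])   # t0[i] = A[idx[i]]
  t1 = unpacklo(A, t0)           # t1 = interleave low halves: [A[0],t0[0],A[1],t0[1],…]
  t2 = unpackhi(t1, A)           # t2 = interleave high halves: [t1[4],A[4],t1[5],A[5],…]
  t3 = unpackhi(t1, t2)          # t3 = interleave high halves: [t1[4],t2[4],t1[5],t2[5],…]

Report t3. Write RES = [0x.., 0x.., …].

RES = [0x61, 0xcd, 0x81, 0x2d, 0xcd, 0x81, 0x81, 0x55]

  t0: 2d 61 81 81 5f e7 cd 5f
  t1: 81 2d 8f 61 61 81 cd 81
  t2: 61 5f 81 e7 cd 2d 81 55
  t3: 61 cd 81 2d cd 81 81 55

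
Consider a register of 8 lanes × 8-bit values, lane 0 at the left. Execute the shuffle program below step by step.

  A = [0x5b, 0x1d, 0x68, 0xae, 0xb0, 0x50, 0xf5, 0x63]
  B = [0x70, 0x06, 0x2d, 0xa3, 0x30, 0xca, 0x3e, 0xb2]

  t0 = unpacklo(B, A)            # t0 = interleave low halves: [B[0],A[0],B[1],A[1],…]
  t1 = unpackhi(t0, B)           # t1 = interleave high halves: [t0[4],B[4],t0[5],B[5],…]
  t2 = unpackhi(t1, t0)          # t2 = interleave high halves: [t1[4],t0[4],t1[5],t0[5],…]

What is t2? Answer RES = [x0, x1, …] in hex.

RES = [0xa3, 0x2d, 0x3e, 0x68, 0xae, 0xa3, 0xb2, 0xae]

→ t0 |70|5b|06|1d|2d|68|a3|ae|
→ t1 |2d|30|68|ca|a3|3e|ae|b2|
→ t2 |a3|2d|3e|68|ae|a3|b2|ae|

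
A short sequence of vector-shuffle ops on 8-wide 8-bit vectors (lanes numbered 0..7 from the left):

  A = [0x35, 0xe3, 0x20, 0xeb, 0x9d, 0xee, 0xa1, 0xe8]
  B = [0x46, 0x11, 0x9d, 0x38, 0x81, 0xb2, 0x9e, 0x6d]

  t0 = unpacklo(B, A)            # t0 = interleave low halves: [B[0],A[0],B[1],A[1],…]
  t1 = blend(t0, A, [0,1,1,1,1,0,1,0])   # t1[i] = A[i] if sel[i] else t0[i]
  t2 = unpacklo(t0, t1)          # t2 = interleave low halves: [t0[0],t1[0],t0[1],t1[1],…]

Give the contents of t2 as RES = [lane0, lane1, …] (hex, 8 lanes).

t0 = [0x46, 0x35, 0x11, 0xe3, 0x9d, 0x20, 0x38, 0xeb]
t1 = [0x46, 0xe3, 0x20, 0xeb, 0x9d, 0x20, 0xa1, 0xeb]
t2 = [0x46, 0x46, 0x35, 0xe3, 0x11, 0x20, 0xe3, 0xeb]

RES = [0x46, 0x46, 0x35, 0xe3, 0x11, 0x20, 0xe3, 0xeb]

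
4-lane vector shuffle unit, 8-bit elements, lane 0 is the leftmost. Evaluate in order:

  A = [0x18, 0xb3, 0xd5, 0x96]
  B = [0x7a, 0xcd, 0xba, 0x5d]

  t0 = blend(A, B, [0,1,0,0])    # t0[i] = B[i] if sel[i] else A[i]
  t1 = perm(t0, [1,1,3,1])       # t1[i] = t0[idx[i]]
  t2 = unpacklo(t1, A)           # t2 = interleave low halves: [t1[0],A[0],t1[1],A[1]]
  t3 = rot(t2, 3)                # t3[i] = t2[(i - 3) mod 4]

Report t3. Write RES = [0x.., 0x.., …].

RES = [ 0x18  0xcd  0xb3  0xcd ]

t0 = [0x18, 0xcd, 0xd5, 0x96]
t1 = [0xcd, 0xcd, 0x96, 0xcd]
t2 = [0xcd, 0x18, 0xcd, 0xb3]
t3 = [0x18, 0xcd, 0xb3, 0xcd]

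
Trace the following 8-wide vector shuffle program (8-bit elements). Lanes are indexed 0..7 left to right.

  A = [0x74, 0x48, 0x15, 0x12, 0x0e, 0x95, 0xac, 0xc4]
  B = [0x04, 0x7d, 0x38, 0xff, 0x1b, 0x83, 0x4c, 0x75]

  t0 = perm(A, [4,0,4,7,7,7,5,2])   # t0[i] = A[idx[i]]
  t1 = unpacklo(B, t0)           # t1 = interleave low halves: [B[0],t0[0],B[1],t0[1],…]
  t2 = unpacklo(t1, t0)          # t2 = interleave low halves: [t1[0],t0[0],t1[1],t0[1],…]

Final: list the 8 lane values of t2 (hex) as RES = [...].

→ t0 |0e|74|0e|c4|c4|c4|95|15|
→ t1 |04|0e|7d|74|38|0e|ff|c4|
→ t2 |04|0e|0e|74|7d|0e|74|c4|

RES = [ 0x04  0x0e  0x0e  0x74  0x7d  0x0e  0x74  0xc4 ]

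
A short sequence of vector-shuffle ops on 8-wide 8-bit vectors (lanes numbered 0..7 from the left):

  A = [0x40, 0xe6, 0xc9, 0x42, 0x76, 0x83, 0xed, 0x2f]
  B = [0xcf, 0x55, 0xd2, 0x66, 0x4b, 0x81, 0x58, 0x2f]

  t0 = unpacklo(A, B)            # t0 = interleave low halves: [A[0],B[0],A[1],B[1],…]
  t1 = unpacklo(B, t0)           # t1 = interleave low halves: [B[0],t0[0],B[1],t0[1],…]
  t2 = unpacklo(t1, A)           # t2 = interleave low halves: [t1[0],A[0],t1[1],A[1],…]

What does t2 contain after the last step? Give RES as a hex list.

RES = [ 0xcf  0x40  0x40  0xe6  0x55  0xc9  0xcf  0x42 ]

  t0: 40 cf e6 55 c9 d2 42 66
  t1: cf 40 55 cf d2 e6 66 55
  t2: cf 40 40 e6 55 c9 cf 42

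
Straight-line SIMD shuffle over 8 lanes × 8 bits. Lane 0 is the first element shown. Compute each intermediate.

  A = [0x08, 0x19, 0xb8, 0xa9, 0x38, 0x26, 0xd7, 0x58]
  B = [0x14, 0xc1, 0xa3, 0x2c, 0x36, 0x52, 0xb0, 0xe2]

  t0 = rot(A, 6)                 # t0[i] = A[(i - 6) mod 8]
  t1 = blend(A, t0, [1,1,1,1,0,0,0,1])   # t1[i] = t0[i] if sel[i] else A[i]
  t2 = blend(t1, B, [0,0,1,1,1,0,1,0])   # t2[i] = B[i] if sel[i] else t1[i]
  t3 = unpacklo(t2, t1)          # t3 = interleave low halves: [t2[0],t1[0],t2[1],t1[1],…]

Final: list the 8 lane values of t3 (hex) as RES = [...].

  t0: b8 a9 38 26 d7 58 08 19
  t1: b8 a9 38 26 38 26 d7 19
  t2: b8 a9 a3 2c 36 26 b0 19
  t3: b8 b8 a9 a9 a3 38 2c 26

RES = [ 0xb8  0xb8  0xa9  0xa9  0xa3  0x38  0x2c  0x26 ]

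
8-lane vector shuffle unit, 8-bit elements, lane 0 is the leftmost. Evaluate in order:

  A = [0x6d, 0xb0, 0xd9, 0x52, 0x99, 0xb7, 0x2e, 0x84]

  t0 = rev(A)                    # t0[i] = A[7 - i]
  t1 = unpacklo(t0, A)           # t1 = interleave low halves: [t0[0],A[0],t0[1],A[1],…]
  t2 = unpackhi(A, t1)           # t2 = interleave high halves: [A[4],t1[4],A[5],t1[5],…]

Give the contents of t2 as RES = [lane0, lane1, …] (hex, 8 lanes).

RES = [0x99, 0xb7, 0xb7, 0xd9, 0x2e, 0x99, 0x84, 0x52]

t0 = [0x84, 0x2e, 0xb7, 0x99, 0x52, 0xd9, 0xb0, 0x6d]
t1 = [0x84, 0x6d, 0x2e, 0xb0, 0xb7, 0xd9, 0x99, 0x52]
t2 = [0x99, 0xb7, 0xb7, 0xd9, 0x2e, 0x99, 0x84, 0x52]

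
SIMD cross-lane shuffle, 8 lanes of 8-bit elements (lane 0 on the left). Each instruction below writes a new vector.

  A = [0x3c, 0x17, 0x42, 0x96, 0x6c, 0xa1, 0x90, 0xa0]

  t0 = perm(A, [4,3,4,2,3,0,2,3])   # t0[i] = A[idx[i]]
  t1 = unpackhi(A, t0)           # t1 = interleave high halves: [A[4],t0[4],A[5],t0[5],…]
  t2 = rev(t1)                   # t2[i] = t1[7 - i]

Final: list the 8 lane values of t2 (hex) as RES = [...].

RES = [0x96, 0xa0, 0x42, 0x90, 0x3c, 0xa1, 0x96, 0x6c]

→ t0 |6c|96|6c|42|96|3c|42|96|
→ t1 |6c|96|a1|3c|90|42|a0|96|
→ t2 |96|a0|42|90|3c|a1|96|6c|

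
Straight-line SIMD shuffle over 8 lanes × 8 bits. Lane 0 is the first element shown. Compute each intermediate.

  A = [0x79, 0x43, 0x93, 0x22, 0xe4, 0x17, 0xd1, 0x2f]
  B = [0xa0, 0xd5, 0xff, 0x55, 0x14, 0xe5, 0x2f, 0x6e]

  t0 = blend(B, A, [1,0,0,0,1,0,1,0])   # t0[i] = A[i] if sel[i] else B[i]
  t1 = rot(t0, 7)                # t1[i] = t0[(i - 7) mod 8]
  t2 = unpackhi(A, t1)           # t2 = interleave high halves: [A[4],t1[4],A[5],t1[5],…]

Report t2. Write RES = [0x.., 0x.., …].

RES = [0xe4, 0xe5, 0x17, 0xd1, 0xd1, 0x6e, 0x2f, 0x79]

  t0: 79 d5 ff 55 e4 e5 d1 6e
  t1: d5 ff 55 e4 e5 d1 6e 79
  t2: e4 e5 17 d1 d1 6e 2f 79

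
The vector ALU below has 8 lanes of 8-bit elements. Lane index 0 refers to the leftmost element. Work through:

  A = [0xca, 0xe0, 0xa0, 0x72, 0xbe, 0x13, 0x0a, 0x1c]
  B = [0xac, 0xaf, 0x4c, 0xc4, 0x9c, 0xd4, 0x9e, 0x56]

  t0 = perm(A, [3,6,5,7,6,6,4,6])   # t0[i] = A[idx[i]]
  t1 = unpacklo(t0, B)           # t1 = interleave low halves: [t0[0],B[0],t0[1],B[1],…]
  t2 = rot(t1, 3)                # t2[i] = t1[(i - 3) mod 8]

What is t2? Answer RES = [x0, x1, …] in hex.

→ t0 |72|0a|13|1c|0a|0a|be|0a|
→ t1 |72|ac|0a|af|13|4c|1c|c4|
→ t2 |4c|1c|c4|72|ac|0a|af|13|

RES = [0x4c, 0x1c, 0xc4, 0x72, 0xac, 0x0a, 0xaf, 0x13]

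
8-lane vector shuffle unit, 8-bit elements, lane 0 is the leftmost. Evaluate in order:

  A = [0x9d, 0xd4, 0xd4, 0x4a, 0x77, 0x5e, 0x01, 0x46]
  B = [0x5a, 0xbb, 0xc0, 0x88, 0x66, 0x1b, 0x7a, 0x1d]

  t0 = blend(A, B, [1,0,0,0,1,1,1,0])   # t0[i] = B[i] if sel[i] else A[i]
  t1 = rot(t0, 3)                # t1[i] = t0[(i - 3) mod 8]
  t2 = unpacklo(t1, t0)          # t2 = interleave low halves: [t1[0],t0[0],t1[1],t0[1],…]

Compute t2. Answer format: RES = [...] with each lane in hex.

RES = [0x1b, 0x5a, 0x7a, 0xd4, 0x46, 0xd4, 0x5a, 0x4a]

t0 = [0x5a, 0xd4, 0xd4, 0x4a, 0x66, 0x1b, 0x7a, 0x46]
t1 = [0x1b, 0x7a, 0x46, 0x5a, 0xd4, 0xd4, 0x4a, 0x66]
t2 = [0x1b, 0x5a, 0x7a, 0xd4, 0x46, 0xd4, 0x5a, 0x4a]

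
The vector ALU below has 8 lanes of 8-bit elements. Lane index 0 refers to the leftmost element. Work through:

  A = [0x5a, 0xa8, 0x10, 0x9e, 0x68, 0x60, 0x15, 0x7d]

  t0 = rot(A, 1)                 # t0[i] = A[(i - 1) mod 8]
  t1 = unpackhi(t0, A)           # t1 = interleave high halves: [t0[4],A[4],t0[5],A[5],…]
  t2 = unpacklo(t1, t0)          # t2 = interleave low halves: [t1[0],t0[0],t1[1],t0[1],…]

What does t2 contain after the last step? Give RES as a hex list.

RES = [0x9e, 0x7d, 0x68, 0x5a, 0x68, 0xa8, 0x60, 0x10]

→ t0 |7d|5a|a8|10|9e|68|60|15|
→ t1 |9e|68|68|60|60|15|15|7d|
→ t2 |9e|7d|68|5a|68|a8|60|10|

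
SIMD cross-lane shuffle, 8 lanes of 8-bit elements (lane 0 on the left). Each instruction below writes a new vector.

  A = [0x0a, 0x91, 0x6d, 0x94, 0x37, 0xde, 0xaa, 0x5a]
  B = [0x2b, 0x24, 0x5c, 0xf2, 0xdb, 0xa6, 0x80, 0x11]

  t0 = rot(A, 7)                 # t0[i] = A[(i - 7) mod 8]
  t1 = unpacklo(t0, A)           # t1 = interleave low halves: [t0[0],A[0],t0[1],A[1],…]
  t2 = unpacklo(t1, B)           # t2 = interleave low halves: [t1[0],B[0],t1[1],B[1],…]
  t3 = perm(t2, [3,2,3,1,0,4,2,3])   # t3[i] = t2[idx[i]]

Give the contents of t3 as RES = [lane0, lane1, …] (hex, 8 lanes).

RES = [ 0x24  0x0a  0x24  0x2b  0x91  0x6d  0x0a  0x24 ]

  t0: 91 6d 94 37 de aa 5a 0a
  t1: 91 0a 6d 91 94 6d 37 94
  t2: 91 2b 0a 24 6d 5c 91 f2
  t3: 24 0a 24 2b 91 6d 0a 24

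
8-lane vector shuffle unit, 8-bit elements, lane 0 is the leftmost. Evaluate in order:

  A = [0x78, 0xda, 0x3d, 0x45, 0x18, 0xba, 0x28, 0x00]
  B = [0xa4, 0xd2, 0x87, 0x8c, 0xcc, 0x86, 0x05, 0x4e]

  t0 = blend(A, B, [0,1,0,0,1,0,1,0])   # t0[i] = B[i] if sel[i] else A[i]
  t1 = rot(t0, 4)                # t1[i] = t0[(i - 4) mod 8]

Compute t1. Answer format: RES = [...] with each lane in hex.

t0 = [0x78, 0xd2, 0x3d, 0x45, 0xcc, 0xba, 0x05, 0x00]
t1 = [0xcc, 0xba, 0x05, 0x00, 0x78, 0xd2, 0x3d, 0x45]

RES = [ 0xcc  0xba  0x05  0x00  0x78  0xd2  0x3d  0x45 ]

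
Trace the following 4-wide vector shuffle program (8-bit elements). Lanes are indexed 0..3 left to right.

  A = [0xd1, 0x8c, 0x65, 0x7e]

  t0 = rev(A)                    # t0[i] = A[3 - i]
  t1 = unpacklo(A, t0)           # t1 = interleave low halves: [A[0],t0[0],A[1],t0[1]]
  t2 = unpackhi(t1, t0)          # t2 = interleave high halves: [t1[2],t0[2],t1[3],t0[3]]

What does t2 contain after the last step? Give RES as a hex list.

RES = [0x8c, 0x8c, 0x65, 0xd1]

  t0: 7e 65 8c d1
  t1: d1 7e 8c 65
  t2: 8c 8c 65 d1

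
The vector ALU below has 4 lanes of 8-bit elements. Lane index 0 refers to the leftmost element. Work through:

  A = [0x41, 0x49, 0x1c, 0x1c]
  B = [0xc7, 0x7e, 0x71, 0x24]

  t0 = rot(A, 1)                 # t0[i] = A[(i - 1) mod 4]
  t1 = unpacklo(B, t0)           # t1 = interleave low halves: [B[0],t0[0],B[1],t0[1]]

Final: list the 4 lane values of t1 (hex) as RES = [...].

RES = [ 0xc7  0x1c  0x7e  0x41 ]

t0 = [0x1c, 0x41, 0x49, 0x1c]
t1 = [0xc7, 0x1c, 0x7e, 0x41]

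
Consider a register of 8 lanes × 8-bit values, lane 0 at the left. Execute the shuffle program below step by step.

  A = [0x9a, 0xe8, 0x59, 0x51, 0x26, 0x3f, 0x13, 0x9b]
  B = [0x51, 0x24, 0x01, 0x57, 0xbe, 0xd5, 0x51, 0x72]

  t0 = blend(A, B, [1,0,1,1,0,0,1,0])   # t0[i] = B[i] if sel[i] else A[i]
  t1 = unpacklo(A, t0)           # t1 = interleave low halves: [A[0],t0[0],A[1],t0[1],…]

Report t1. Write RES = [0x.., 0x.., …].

t0 = [0x51, 0xe8, 0x01, 0x57, 0x26, 0x3f, 0x51, 0x9b]
t1 = [0x9a, 0x51, 0xe8, 0xe8, 0x59, 0x01, 0x51, 0x57]

RES = [0x9a, 0x51, 0xe8, 0xe8, 0x59, 0x01, 0x51, 0x57]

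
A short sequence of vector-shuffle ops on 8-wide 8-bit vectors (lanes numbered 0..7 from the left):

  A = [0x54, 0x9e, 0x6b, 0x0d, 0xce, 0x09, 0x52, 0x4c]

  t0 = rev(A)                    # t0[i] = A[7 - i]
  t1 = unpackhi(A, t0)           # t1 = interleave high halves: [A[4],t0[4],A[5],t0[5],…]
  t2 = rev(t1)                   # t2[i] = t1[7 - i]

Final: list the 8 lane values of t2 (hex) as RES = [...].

→ t0 |4c|52|09|ce|0d|6b|9e|54|
→ t1 |ce|0d|09|6b|52|9e|4c|54|
→ t2 |54|4c|9e|52|6b|09|0d|ce|

RES = [0x54, 0x4c, 0x9e, 0x52, 0x6b, 0x09, 0x0d, 0xce]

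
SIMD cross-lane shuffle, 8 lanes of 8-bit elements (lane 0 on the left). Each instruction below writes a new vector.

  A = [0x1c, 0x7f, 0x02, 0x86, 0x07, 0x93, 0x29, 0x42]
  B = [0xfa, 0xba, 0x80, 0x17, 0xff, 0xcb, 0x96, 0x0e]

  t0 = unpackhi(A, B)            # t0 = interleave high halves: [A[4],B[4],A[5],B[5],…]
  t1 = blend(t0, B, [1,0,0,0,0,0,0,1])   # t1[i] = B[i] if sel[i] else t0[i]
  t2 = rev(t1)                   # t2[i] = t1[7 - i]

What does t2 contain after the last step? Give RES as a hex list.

  t0: 07 ff 93 cb 29 96 42 0e
  t1: fa ff 93 cb 29 96 42 0e
  t2: 0e 42 96 29 cb 93 ff fa

RES = [ 0x0e  0x42  0x96  0x29  0xcb  0x93  0xff  0xfa ]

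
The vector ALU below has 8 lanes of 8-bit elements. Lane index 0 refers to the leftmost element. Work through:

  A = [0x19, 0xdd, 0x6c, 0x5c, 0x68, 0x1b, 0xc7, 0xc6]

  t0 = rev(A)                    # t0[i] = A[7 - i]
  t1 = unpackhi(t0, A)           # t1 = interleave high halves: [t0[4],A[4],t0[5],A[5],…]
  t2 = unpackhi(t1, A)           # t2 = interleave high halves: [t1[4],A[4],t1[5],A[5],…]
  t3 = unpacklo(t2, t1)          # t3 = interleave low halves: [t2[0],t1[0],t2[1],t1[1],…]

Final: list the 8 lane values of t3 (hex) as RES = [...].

RES = [0xdd, 0x5c, 0x68, 0x68, 0xc7, 0x6c, 0x1b, 0x1b]

  t0: c6 c7 1b 68 5c 6c dd 19
  t1: 5c 68 6c 1b dd c7 19 c6
  t2: dd 68 c7 1b 19 c7 c6 c6
  t3: dd 5c 68 68 c7 6c 1b 1b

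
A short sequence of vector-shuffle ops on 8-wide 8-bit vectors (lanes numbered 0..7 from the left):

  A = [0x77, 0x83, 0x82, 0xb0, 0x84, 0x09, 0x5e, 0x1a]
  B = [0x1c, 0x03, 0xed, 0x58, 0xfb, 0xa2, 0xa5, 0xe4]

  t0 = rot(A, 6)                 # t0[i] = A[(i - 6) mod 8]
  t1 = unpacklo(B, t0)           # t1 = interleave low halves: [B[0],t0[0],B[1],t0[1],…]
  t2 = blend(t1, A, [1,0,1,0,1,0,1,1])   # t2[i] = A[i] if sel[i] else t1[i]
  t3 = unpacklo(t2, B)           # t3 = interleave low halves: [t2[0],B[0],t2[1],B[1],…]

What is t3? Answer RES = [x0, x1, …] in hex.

→ t0 |82|b0|84|09|5e|1a|77|83|
→ t1 |1c|82|03|b0|ed|84|58|09|
→ t2 |77|82|82|b0|84|84|5e|1a|
→ t3 |77|1c|82|03|82|ed|b0|58|

RES = [ 0x77  0x1c  0x82  0x03  0x82  0xed  0xb0  0x58 ]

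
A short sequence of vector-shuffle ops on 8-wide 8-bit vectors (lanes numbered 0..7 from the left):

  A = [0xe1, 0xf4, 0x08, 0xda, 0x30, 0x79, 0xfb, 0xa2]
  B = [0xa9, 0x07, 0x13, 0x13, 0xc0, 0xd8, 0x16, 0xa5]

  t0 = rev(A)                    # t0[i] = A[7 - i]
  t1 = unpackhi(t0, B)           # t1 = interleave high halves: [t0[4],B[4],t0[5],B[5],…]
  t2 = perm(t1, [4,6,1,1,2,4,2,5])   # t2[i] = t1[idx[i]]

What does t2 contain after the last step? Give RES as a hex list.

  t0: a2 fb 79 30 da 08 f4 e1
  t1: da c0 08 d8 f4 16 e1 a5
  t2: f4 e1 c0 c0 08 f4 08 16

RES = [ 0xf4  0xe1  0xc0  0xc0  0x08  0xf4  0x08  0x16 ]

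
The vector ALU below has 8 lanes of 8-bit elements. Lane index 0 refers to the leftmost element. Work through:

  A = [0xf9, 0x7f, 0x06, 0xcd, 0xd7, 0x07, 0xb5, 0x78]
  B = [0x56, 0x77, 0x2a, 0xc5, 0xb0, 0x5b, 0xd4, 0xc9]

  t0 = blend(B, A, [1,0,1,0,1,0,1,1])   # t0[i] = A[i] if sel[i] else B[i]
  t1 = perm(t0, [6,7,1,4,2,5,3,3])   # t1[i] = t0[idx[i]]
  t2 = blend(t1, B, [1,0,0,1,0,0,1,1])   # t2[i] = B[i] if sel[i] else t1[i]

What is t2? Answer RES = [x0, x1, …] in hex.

  t0: f9 77 06 c5 d7 5b b5 78
  t1: b5 78 77 d7 06 5b c5 c5
  t2: 56 78 77 c5 06 5b d4 c9

RES = [0x56, 0x78, 0x77, 0xc5, 0x06, 0x5b, 0xd4, 0xc9]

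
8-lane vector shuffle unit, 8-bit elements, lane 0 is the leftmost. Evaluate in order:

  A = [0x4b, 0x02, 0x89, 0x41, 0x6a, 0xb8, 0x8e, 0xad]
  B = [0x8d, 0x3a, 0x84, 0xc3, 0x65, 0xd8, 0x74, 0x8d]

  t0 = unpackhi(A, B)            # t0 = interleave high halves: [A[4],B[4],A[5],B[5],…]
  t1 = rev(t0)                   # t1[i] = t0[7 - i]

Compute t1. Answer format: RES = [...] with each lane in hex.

RES = [ 0x8d  0xad  0x74  0x8e  0xd8  0xb8  0x65  0x6a ]

→ t0 |6a|65|b8|d8|8e|74|ad|8d|
→ t1 |8d|ad|74|8e|d8|b8|65|6a|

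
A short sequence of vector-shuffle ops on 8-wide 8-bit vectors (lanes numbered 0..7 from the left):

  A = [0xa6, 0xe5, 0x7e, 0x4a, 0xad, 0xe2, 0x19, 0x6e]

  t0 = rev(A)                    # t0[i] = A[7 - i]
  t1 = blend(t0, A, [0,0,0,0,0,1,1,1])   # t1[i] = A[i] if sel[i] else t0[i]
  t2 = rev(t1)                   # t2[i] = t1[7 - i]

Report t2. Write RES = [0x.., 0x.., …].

RES = [0x6e, 0x19, 0xe2, 0x4a, 0xad, 0xe2, 0x19, 0x6e]

t0 = [0x6e, 0x19, 0xe2, 0xad, 0x4a, 0x7e, 0xe5, 0xa6]
t1 = [0x6e, 0x19, 0xe2, 0xad, 0x4a, 0xe2, 0x19, 0x6e]
t2 = [0x6e, 0x19, 0xe2, 0x4a, 0xad, 0xe2, 0x19, 0x6e]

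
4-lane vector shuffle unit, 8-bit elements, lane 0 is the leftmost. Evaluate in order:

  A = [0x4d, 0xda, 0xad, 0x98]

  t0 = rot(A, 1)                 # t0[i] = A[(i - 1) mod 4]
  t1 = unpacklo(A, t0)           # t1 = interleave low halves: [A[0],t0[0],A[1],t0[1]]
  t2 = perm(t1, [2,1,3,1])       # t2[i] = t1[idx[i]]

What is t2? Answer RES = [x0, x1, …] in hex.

→ t0 |98|4d|da|ad|
→ t1 |4d|98|da|4d|
→ t2 |da|98|4d|98|

RES = [0xda, 0x98, 0x4d, 0x98]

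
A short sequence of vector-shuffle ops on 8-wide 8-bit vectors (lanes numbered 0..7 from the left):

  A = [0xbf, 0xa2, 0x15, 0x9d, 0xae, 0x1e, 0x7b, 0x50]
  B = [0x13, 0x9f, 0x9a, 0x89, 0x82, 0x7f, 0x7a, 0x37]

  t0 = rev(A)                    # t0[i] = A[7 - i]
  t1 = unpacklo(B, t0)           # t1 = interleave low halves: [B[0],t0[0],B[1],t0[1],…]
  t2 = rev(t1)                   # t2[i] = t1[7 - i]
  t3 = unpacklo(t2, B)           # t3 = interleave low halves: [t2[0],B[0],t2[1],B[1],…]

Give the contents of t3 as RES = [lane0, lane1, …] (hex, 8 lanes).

RES = [0xae, 0x13, 0x89, 0x9f, 0x1e, 0x9a, 0x9a, 0x89]

→ t0 |50|7b|1e|ae|9d|15|a2|bf|
→ t1 |13|50|9f|7b|9a|1e|89|ae|
→ t2 |ae|89|1e|9a|7b|9f|50|13|
→ t3 |ae|13|89|9f|1e|9a|9a|89|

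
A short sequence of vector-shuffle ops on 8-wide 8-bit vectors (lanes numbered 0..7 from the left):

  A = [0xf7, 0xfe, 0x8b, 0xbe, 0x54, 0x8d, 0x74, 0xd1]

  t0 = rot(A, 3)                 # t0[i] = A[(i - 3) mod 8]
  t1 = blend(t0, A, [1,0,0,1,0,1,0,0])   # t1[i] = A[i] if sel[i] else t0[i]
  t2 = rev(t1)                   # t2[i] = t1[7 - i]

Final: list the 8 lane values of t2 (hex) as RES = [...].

→ t0 |8d|74|d1|f7|fe|8b|be|54|
→ t1 |f7|74|d1|be|fe|8d|be|54|
→ t2 |54|be|8d|fe|be|d1|74|f7|

RES = [ 0x54  0xbe  0x8d  0xfe  0xbe  0xd1  0x74  0xf7 ]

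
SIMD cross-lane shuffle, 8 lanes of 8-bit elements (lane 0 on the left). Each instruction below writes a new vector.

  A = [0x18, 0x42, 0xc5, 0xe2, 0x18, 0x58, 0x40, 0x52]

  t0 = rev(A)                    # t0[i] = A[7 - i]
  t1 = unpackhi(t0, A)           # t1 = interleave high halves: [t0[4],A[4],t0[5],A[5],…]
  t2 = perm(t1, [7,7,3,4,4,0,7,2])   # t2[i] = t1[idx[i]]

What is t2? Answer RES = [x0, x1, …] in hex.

RES = [ 0x52  0x52  0x58  0x42  0x42  0xe2  0x52  0xc5 ]

  t0: 52 40 58 18 e2 c5 42 18
  t1: e2 18 c5 58 42 40 18 52
  t2: 52 52 58 42 42 e2 52 c5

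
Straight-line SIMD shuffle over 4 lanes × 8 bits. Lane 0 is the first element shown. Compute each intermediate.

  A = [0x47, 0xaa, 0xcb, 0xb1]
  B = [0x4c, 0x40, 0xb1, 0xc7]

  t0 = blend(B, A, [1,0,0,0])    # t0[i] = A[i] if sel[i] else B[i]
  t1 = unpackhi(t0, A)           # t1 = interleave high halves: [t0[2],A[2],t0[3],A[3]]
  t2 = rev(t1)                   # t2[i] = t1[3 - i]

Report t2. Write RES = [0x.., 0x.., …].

RES = [0xb1, 0xc7, 0xcb, 0xb1]

→ t0 |47|40|b1|c7|
→ t1 |b1|cb|c7|b1|
→ t2 |b1|c7|cb|b1|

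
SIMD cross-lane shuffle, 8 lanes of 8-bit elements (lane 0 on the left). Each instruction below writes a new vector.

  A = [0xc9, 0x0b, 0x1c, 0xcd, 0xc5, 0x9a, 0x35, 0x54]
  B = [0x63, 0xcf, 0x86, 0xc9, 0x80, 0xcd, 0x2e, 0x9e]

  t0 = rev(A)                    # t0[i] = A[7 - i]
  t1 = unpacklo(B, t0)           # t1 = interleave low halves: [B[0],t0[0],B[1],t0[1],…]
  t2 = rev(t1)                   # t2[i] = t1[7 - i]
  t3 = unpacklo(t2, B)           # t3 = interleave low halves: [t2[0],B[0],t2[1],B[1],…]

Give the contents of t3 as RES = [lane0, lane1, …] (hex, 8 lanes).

t0 = [0x54, 0x35, 0x9a, 0xc5, 0xcd, 0x1c, 0x0b, 0xc9]
t1 = [0x63, 0x54, 0xcf, 0x35, 0x86, 0x9a, 0xc9, 0xc5]
t2 = [0xc5, 0xc9, 0x9a, 0x86, 0x35, 0xcf, 0x54, 0x63]
t3 = [0xc5, 0x63, 0xc9, 0xcf, 0x9a, 0x86, 0x86, 0xc9]

RES = [ 0xc5  0x63  0xc9  0xcf  0x9a  0x86  0x86  0xc9 ]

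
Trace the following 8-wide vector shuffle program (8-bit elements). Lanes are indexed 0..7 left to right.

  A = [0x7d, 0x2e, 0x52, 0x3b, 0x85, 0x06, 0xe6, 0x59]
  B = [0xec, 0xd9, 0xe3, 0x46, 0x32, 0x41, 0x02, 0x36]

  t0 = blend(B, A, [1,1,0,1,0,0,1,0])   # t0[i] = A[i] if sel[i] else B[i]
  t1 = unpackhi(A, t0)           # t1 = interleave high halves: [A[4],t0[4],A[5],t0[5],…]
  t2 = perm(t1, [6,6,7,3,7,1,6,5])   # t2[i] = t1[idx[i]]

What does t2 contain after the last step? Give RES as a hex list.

RES = [ 0x59  0x59  0x36  0x41  0x36  0x32  0x59  0xe6 ]

t0 = [0x7d, 0x2e, 0xe3, 0x3b, 0x32, 0x41, 0xe6, 0x36]
t1 = [0x85, 0x32, 0x06, 0x41, 0xe6, 0xe6, 0x59, 0x36]
t2 = [0x59, 0x59, 0x36, 0x41, 0x36, 0x32, 0x59, 0xe6]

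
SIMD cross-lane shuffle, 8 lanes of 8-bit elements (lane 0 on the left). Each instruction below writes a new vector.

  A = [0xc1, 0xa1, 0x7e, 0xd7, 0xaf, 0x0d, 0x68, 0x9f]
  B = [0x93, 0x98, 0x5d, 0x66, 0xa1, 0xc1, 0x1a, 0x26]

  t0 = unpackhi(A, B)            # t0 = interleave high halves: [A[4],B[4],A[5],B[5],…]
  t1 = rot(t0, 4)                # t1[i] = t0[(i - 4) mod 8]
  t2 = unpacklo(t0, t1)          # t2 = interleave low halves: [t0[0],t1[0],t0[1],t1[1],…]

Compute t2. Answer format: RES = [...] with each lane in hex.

  t0: af a1 0d c1 68 1a 9f 26
  t1: 68 1a 9f 26 af a1 0d c1
  t2: af 68 a1 1a 0d 9f c1 26

RES = [0xaf, 0x68, 0xa1, 0x1a, 0x0d, 0x9f, 0xc1, 0x26]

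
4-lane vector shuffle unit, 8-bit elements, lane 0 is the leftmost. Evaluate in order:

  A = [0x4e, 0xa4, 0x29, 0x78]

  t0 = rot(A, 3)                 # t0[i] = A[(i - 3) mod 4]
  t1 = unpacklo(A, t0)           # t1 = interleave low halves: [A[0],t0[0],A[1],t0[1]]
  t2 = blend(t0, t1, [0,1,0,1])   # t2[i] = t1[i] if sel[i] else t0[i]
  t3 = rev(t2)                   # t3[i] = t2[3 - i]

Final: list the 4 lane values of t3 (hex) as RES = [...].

→ t0 |a4|29|78|4e|
→ t1 |4e|a4|a4|29|
→ t2 |a4|a4|78|29|
→ t3 |29|78|a4|a4|

RES = [ 0x29  0x78  0xa4  0xa4 ]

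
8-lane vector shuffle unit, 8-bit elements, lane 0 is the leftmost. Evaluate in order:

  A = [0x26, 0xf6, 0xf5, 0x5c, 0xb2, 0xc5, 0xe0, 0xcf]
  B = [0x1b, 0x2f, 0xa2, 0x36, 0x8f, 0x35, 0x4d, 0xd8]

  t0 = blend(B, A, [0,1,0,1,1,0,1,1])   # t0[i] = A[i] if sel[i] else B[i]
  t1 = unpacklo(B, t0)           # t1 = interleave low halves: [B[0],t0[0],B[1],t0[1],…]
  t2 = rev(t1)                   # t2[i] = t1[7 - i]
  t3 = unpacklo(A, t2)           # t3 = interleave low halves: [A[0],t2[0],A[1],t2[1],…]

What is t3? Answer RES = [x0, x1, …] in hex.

  t0: 1b f6 a2 5c b2 35 e0 cf
  t1: 1b 1b 2f f6 a2 a2 36 5c
  t2: 5c 36 a2 a2 f6 2f 1b 1b
  t3: 26 5c f6 36 f5 a2 5c a2

RES = [ 0x26  0x5c  0xf6  0x36  0xf5  0xa2  0x5c  0xa2 ]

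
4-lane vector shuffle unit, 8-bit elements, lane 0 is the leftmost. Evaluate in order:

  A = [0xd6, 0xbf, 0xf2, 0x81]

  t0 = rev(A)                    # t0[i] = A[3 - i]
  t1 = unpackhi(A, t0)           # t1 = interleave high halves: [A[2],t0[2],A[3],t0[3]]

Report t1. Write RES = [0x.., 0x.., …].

RES = [0xf2, 0xbf, 0x81, 0xd6]

t0 = [0x81, 0xf2, 0xbf, 0xd6]
t1 = [0xf2, 0xbf, 0x81, 0xd6]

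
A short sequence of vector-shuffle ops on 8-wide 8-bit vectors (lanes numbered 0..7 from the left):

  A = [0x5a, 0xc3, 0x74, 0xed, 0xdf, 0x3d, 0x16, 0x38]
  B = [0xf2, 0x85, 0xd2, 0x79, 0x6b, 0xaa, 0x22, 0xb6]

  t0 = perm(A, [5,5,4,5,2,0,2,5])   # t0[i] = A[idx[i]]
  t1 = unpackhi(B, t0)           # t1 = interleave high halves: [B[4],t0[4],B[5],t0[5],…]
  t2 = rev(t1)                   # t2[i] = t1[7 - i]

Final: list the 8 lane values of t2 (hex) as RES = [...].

  t0: 3d 3d df 3d 74 5a 74 3d
  t1: 6b 74 aa 5a 22 74 b6 3d
  t2: 3d b6 74 22 5a aa 74 6b

RES = [ 0x3d  0xb6  0x74  0x22  0x5a  0xaa  0x74  0x6b ]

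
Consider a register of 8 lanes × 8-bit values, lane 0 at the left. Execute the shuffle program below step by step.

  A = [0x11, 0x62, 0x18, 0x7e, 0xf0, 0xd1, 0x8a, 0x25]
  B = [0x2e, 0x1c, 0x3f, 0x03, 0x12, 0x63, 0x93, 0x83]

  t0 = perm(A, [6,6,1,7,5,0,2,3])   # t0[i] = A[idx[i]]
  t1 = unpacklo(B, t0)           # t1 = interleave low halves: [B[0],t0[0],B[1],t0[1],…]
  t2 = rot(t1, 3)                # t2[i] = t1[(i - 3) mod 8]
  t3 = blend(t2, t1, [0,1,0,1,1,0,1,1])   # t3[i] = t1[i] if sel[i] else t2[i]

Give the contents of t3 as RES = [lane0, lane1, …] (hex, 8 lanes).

RES = [ 0x62  0x8a  0x25  0x8a  0x3f  0x1c  0x03  0x25 ]

t0 = [0x8a, 0x8a, 0x62, 0x25, 0xd1, 0x11, 0x18, 0x7e]
t1 = [0x2e, 0x8a, 0x1c, 0x8a, 0x3f, 0x62, 0x03, 0x25]
t2 = [0x62, 0x03, 0x25, 0x2e, 0x8a, 0x1c, 0x8a, 0x3f]
t3 = [0x62, 0x8a, 0x25, 0x8a, 0x3f, 0x1c, 0x03, 0x25]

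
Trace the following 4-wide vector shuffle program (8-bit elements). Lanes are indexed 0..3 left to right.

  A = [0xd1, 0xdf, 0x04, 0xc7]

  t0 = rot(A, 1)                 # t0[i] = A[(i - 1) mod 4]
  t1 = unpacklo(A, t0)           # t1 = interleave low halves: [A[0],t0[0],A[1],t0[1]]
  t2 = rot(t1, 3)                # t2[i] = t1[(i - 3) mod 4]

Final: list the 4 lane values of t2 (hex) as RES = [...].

→ t0 |c7|d1|df|04|
→ t1 |d1|c7|df|d1|
→ t2 |c7|df|d1|d1|

RES = [ 0xc7  0xdf  0xd1  0xd1 ]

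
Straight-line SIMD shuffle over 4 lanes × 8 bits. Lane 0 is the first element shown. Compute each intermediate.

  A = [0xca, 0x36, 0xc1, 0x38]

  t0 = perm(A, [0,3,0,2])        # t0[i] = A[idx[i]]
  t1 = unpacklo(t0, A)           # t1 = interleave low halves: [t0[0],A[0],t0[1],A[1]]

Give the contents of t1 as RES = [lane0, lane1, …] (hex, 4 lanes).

RES = [ 0xca  0xca  0x38  0x36 ]

t0 = [0xca, 0x38, 0xca, 0xc1]
t1 = [0xca, 0xca, 0x38, 0x36]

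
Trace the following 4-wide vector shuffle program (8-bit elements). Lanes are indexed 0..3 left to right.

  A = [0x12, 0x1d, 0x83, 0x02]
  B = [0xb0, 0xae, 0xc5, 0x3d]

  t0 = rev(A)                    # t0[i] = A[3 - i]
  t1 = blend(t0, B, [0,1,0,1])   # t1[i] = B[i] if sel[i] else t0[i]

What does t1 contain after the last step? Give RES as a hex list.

→ t0 |02|83|1d|12|
→ t1 |02|ae|1d|3d|

RES = [ 0x02  0xae  0x1d  0x3d ]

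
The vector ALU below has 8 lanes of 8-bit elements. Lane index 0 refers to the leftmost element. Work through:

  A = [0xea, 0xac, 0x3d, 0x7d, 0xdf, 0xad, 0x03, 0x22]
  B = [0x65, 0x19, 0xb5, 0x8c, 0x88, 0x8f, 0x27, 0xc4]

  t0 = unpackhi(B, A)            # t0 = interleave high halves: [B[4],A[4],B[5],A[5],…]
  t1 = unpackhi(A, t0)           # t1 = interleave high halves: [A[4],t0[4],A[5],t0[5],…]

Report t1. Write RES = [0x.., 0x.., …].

→ t0 |88|df|8f|ad|27|03|c4|22|
→ t1 |df|27|ad|03|03|c4|22|22|

RES = [0xdf, 0x27, 0xad, 0x03, 0x03, 0xc4, 0x22, 0x22]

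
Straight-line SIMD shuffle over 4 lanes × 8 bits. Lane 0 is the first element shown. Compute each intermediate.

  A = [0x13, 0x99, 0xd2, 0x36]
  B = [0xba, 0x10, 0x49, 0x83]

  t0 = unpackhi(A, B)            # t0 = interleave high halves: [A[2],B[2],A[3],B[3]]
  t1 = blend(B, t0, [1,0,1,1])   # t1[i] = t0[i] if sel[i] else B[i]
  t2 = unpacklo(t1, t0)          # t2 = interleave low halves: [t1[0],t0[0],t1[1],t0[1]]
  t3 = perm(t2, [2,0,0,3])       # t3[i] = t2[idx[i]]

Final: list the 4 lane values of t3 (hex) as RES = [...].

t0 = [0xd2, 0x49, 0x36, 0x83]
t1 = [0xd2, 0x10, 0x36, 0x83]
t2 = [0xd2, 0xd2, 0x10, 0x49]
t3 = [0x10, 0xd2, 0xd2, 0x49]

RES = [0x10, 0xd2, 0xd2, 0x49]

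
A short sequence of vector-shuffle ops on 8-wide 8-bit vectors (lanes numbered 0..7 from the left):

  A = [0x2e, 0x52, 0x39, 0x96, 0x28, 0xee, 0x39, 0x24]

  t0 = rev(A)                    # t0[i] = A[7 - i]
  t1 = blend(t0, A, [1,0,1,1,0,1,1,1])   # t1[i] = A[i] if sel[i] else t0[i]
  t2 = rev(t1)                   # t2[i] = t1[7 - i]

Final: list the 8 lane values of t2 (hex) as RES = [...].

RES = [0x24, 0x39, 0xee, 0x96, 0x96, 0x39, 0x39, 0x2e]

→ t0 |24|39|ee|28|96|39|52|2e|
→ t1 |2e|39|39|96|96|ee|39|24|
→ t2 |24|39|ee|96|96|39|39|2e|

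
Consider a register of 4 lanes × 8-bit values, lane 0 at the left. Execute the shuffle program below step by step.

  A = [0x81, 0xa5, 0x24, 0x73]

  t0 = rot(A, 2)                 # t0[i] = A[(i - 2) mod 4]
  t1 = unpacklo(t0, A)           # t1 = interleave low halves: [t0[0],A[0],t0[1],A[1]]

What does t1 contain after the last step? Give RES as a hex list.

t0 = [0x24, 0x73, 0x81, 0xa5]
t1 = [0x24, 0x81, 0x73, 0xa5]

RES = [0x24, 0x81, 0x73, 0xa5]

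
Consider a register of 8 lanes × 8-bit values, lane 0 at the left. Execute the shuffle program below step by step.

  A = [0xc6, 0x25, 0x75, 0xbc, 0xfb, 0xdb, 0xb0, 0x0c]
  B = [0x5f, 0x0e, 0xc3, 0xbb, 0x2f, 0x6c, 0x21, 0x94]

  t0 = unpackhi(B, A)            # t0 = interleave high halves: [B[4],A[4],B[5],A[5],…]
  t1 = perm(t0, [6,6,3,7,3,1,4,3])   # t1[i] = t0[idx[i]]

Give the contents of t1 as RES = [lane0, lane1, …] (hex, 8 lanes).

  t0: 2f fb 6c db 21 b0 94 0c
  t1: 94 94 db 0c db fb 21 db

RES = [0x94, 0x94, 0xdb, 0x0c, 0xdb, 0xfb, 0x21, 0xdb]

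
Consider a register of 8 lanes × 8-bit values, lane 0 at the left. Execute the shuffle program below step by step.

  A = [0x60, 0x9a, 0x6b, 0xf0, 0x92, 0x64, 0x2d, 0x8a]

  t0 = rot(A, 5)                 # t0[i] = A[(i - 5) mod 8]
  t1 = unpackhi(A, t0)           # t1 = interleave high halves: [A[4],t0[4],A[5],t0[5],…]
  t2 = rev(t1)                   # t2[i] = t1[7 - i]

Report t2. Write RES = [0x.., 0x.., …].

RES = [ 0x6b  0x8a  0x9a  0x2d  0x60  0x64  0x8a  0x92 ]

  t0: f0 92 64 2d 8a 60 9a 6b
  t1: 92 8a 64 60 2d 9a 8a 6b
  t2: 6b 8a 9a 2d 60 64 8a 92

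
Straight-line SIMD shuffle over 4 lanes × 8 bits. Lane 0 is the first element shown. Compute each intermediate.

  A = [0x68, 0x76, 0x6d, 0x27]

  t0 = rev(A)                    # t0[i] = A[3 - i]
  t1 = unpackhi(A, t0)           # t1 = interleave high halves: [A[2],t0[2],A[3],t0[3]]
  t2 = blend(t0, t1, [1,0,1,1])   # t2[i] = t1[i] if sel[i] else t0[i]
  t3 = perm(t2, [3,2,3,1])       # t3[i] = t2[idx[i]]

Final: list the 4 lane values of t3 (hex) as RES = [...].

t0 = [0x27, 0x6d, 0x76, 0x68]
t1 = [0x6d, 0x76, 0x27, 0x68]
t2 = [0x6d, 0x6d, 0x27, 0x68]
t3 = [0x68, 0x27, 0x68, 0x6d]

RES = [0x68, 0x27, 0x68, 0x6d]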